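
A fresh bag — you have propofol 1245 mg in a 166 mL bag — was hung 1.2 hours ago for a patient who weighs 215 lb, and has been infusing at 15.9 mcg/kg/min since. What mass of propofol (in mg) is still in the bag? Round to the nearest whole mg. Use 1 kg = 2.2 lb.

Weight = 215 lb ÷ 2.2 lb/kg = 97.72727 kg
Dose = 15.9 mcg/kg/min × 97.72727 kg = 1553.864 mcg/min
1553.864 mcg/min × 60 min/hr = 93231.82 mcg/hr
Concentration = 1245 mg ÷ 166 mL = 7.5 mg/mL = 7500 mcg/mL
Rate = 93231.82 mcg/hr ÷ 7500 mcg/mL = 12.43091 mL/hr
Volume infused = 12.43091 mL/hr × 1.2 hr = 14.91709 mL
Volume remaining = 166 − 14.91709 = 151.0829 mL
Drug remaining = 151.0829 mL × 7500 mcg/mL = 1133122 mcg = 1133.122 mg

1133 mg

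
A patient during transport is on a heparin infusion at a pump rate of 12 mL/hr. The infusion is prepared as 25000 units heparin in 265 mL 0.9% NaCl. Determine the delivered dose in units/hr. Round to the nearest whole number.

1132 units/hr

Concentration = 25000 units ÷ 265 mL = 94.33962 units/mL
Drug rate = 12 mL/hr × 94.33962 units/mL = 1132.075 units/hr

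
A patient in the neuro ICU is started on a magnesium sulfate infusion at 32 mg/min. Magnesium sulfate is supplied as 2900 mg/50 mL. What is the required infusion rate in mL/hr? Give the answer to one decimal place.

33.1 mL/hr

32 mg/min × 60 min/hr = 1920 mg/hr
Concentration = 2900 mg ÷ 50 mL = 58 mg/mL
Rate = 1920 mg/hr ÷ 58 mg/mL = 33.10345 mL/hr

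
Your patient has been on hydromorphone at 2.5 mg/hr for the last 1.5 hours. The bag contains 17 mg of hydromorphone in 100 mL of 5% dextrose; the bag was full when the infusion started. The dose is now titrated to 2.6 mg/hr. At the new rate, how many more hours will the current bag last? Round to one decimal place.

5.1 hours

Initial rate:
Concentration = 17 mg ÷ 100 mL = 0.17 mg/mL
Rate = 2.5 mg/hr ÷ 0.17 mg/mL = 14.70588 mL/hr
Volume infused so far = 14.70588 mL/hr × 1.5 hr = 22.05882 mL
Volume remaining = 100 − 22.05882 = 77.94118 mL
New rate:
Rate = 2.6 mg/hr ÷ 0.17 mg/mL = 15.29412 mL/hr
Time remaining = 77.94118 mL ÷ 15.29412 mL/hr = 5.096154 hr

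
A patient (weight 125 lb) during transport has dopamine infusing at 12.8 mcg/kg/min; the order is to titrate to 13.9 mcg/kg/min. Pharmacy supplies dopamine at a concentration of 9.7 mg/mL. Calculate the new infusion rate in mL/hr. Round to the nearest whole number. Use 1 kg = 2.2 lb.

Weight = 125 lb ÷ 2.2 lb/kg = 56.81818 kg
Dose = 13.9 mcg/kg/min × 56.81818 kg = 789.7727 mcg/min
789.7727 mcg/min × 60 min/hr = 47386.36 mcg/hr
Concentration = 9.7 mg/mL = 9700 mcg/mL
Rate = 47386.36 mcg/hr ÷ 9700 mcg/mL = 4.885192 mL/hr

5 mL/hr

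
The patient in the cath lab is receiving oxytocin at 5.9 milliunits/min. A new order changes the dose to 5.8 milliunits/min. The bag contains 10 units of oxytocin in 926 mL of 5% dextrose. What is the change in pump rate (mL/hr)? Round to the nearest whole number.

At the current dose:
5.9 milliunits/min × 60 min/hr = 354 milliunits/hr
Concentration = 10 units ÷ 926 mL = 0.01079914 units/mL = 10.79914 milliunits/mL
Rate = 354 milliunits/hr ÷ 10.79914 milliunits/mL = 32.7804 mL/hr
At the new dose:
5.8 milliunits/min × 60 min/hr = 348 milliunits/hr
Rate = 348 milliunits/hr ÷ 10.79914 milliunits/mL = 32.2248 mL/hr
Change = 32.2248 − 32.7804 = -0.5556 mL/hr → 0.5556 mL/hr decrease

1 mL/hr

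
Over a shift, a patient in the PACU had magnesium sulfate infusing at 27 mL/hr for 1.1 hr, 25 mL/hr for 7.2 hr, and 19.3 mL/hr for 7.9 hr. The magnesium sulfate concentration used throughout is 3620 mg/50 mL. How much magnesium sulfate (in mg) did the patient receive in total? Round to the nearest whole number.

26221 mg

Concentration = 3620 mg ÷ 50 mL = 72.4 mg/mL
Stage 1: 27 mL/hr × 1.1 hr = 29.7 mL → 29.7 mL × 72.4 mg/mL = 2150.28 mg
Stage 2: 25 mL/hr × 7.2 hr = 180 mL → 180 mL × 72.4 mg/mL = 13032 mg
Stage 3: 19.3 mL/hr × 7.9 hr = 152.47 mL → 152.47 mL × 72.4 mg/mL = 11038.83 mg
Total = 2150.28 + 13032 + 11038.83 = 26221.11 mg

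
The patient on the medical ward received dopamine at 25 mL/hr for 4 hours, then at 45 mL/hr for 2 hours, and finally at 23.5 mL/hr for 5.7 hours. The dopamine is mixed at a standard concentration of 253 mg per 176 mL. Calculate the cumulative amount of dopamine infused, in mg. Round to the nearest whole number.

466 mg

Concentration = 253 mg ÷ 176 mL = 1.4375 mg/mL
Stage 1: 25 mL/hr × 4 hr = 100 mL → 100 mL × 1.4375 mg/mL = 143.75 mg
Stage 2: 45 mL/hr × 2 hr = 90 mL → 90 mL × 1.4375 mg/mL = 129.375 mg
Stage 3: 23.5 mL/hr × 5.7 hr = 133.95 mL → 133.95 mL × 1.4375 mg/mL = 192.5531 mg
Total = 143.75 + 129.375 + 192.5531 = 465.6781 mg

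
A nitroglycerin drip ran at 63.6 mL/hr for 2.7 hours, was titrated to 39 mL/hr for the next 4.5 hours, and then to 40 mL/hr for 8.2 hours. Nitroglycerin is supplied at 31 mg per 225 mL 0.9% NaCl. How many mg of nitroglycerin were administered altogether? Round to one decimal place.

93.0 mg

Concentration = 31 mg ÷ 225 mL = 0.1377778 mg/mL
Stage 1: 63.6 mL/hr × 2.7 hr = 171.72 mL → 171.72 mL × 0.1377778 mg/mL = 23.6592 mg
Stage 2: 39 mL/hr × 4.5 hr = 175.5 mL → 175.5 mL × 0.1377778 mg/mL = 24.18 mg
Stage 3: 40 mL/hr × 8.2 hr = 328 mL → 328 mL × 0.1377778 mg/mL = 45.19111 mg
Total = 23.6592 + 24.18 + 45.19111 = 93.03031 mg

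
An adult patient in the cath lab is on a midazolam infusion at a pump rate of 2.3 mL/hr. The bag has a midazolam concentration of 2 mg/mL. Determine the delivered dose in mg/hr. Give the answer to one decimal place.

4.6 mg/hr

Drug rate = 2.3 mL/hr × 2 mg/mL = 4.6 mg/hr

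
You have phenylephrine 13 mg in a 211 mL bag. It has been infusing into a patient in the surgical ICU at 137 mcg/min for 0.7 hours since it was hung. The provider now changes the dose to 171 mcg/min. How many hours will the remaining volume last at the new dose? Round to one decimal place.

Initial rate:
137 mcg/min × 60 min/hr = 8220 mcg/hr
Concentration = 13 mg ÷ 211 mL = 0.06161137 mg/mL = 61.61137 mcg/mL
Rate = 8220 mcg/hr ÷ 61.61137 mcg/mL = 133.4169 mL/hr
Volume infused so far = 133.4169 mL/hr × 0.7 hr = 93.39185 mL
Volume remaining = 211 − 93.39185 = 117.6082 mL
New rate:
171 mcg/min × 60 min/hr = 10260 mcg/hr
Rate = 10260 mcg/hr ÷ 61.61137 mcg/mL = 166.5277 mL/hr
Time remaining = 117.6082 mL ÷ 166.5277 mL/hr = 0.7062378 hr

0.7 hours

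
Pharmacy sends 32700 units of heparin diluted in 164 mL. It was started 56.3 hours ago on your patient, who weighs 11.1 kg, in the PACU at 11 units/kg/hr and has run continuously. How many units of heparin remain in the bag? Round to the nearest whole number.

25826 units

Dose = 11 units/kg/hr × 11.1 kg = 122.1 units/hr
Concentration = 32700 units ÷ 164 mL = 199.3902 units/mL
Rate = 122.1 units/hr ÷ 199.3902 units/mL = 0.612367 mL/hr
Volume infused = 0.612367 mL/hr × 56.3 hr = 34.47626 mL
Volume remaining = 164 − 34.47626 = 129.5237 mL
Drug remaining = 129.5237 mL × 199.3902 units/mL = 25825.77 units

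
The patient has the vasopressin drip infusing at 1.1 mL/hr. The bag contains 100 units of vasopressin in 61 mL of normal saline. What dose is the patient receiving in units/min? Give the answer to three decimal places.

0.030 units/min

Concentration = 100 units ÷ 61 mL = 1.639344 units/mL
Drug rate = 1.1 mL/hr × 1.639344 units/mL = 1.803279 units/hr
1.803279 units/hr ÷ 60 min/hr = 0.03005464 units/min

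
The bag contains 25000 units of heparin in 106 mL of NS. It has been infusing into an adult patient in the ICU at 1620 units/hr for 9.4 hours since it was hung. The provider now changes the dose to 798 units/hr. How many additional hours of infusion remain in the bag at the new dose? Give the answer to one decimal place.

Initial rate:
Concentration = 25000 units ÷ 106 mL = 235.8491 units/mL
Rate = 1620 units/hr ÷ 235.8491 units/mL = 6.8688 mL/hr
Volume infused so far = 6.8688 mL/hr × 9.4 hr = 64.56672 mL
Volume remaining = 106 − 64.56672 = 41.43328 mL
New rate:
Rate = 798 units/hr ÷ 235.8491 units/mL = 3.38352 mL/hr
Time remaining = 41.43328 mL ÷ 3.38352 mL/hr = 12.24561 hr

12.2 hours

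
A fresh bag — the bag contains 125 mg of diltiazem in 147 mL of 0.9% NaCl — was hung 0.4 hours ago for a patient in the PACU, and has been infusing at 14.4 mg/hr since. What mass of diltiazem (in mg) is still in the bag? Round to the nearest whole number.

Concentration = 125 mg ÷ 147 mL = 0.8503401 mg/mL
Rate = 14.4 mg/hr ÷ 0.8503401 mg/mL = 16.9344 mL/hr
Volume infused = 16.9344 mL/hr × 0.4 hr = 6.77376 mL
Volume remaining = 147 − 6.77376 = 140.2262 mL
Drug remaining = 140.2262 mL × 0.8503401 mg/mL = 119.24 mg

119 mg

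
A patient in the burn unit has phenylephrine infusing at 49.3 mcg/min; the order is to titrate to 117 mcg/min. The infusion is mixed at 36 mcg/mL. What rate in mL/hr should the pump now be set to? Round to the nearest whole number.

117 mcg/min × 60 min/hr = 7020 mcg/hr
Rate = 7020 mcg/hr ÷ 36 mcg/mL = 195 mL/hr

195 mL/hr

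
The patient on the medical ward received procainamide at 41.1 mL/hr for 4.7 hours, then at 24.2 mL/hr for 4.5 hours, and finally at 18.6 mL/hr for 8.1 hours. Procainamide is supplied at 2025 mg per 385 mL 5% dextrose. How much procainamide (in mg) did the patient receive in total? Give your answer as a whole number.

2381 mg

Concentration = 2025 mg ÷ 385 mL = 5.25974 mg/mL
Stage 1: 41.1 mL/hr × 4.7 hr = 193.17 mL → 193.17 mL × 5.25974 mg/mL = 1016.024 mg
Stage 2: 24.2 mL/hr × 4.5 hr = 108.9 mL → 108.9 mL × 5.25974 mg/mL = 572.7857 mg
Stage 3: 18.6 mL/hr × 8.1 hr = 150.66 mL → 150.66 mL × 5.25974 mg/mL = 792.4325 mg
Total = 1016.024 + 572.7857 + 792.4325 = 2381.242 mg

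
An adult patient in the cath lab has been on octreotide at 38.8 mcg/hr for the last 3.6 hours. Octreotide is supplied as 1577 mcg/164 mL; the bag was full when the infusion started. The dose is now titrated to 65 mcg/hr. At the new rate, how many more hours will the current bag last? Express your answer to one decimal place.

22.1 hours

Initial rate:
Concentration = 1577 mcg ÷ 164 mL = 9.615854 mcg/mL
Rate = 38.8 mcg/hr ÷ 9.615854 mcg/mL = 4.035003 mL/hr
Volume infused so far = 4.035003 mL/hr × 3.6 hr = 14.52601 mL
Volume remaining = 164 − 14.52601 = 149.474 mL
New rate:
Rate = 65 mcg/hr ÷ 9.615854 mcg/mL = 6.75967 mL/hr
Time remaining = 149.474 mL ÷ 6.75967 mL/hr = 22.11262 hr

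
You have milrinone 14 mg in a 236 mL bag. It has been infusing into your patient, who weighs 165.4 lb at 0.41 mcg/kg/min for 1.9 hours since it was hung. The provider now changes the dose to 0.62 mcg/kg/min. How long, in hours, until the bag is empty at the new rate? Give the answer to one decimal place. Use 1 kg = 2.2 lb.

Initial rate:
Weight = 165.4 lb ÷ 2.2 lb/kg = 75.18182 kg
Dose = 0.41 mcg/kg/min × 75.18182 kg = 30.82455 mcg/min
30.82455 mcg/min × 60 min/hr = 1849.473 mcg/hr
Concentration = 14 mg ÷ 236 mL = 0.05932203 mg/mL = 59.32203 mcg/mL
Rate = 1849.473 mcg/hr ÷ 59.32203 mcg/mL = 31.17683 mL/hr
Volume infused so far = 31.17683 mL/hr × 1.9 hr = 59.23597 mL
Volume remaining = 236 − 59.23597 = 176.764 mL
New rate:
Dose = 0.62 mcg/kg/min × 75.18182 kg = 46.61273 mcg/min
46.61273 mcg/min × 60 min/hr = 2796.764 mcg/hr
Rate = 2796.764 mcg/hr ÷ 59.32203 mcg/mL = 47.14544 mL/hr
Time remaining = 176.764 mL ÷ 47.14544 mL/hr = 3.749334 hr

3.7 hours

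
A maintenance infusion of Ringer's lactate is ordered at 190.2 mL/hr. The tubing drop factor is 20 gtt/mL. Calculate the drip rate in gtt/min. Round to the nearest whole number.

63 gtt/min

190.2 mL/hr ÷ 60 min/hr = 3.17 mL/min
3.17 mL/min × 20 gtt/mL = 63.4 gtt/min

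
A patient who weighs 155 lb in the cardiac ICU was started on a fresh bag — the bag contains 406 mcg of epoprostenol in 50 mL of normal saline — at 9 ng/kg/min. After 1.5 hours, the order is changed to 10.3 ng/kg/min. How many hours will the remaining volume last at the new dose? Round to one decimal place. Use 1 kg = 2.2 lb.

Initial rate:
Weight = 155 lb ÷ 2.2 lb/kg = 70.45455 kg
Dose = 9 ng/kg/min × 70.45455 kg = 634.0909 ng/min
634.0909 ng/min × 60 min/hr = 38045.45 ng/hr
Concentration = 406 mcg ÷ 50 mL = 8.12 mcg/mL = 8120 ng/mL
Rate = 38045.45 ng/hr ÷ 8120 ng/mL = 4.685401 mL/hr
Volume infused so far = 4.685401 mL/hr × 1.5 hr = 7.028101 mL
Volume remaining = 50 − 7.028101 = 42.9719 mL
New rate:
Dose = 10.3 ng/kg/min × 70.45455 kg = 725.6818 ng/min
725.6818 ng/min × 60 min/hr = 43540.91 ng/hr
Rate = 43540.91 ng/hr ÷ 8120 ng/mL = 5.362181 mL/hr
Time remaining = 42.9719 mL ÷ 5.362181 mL/hr = 8.013885 hr

8.0 hours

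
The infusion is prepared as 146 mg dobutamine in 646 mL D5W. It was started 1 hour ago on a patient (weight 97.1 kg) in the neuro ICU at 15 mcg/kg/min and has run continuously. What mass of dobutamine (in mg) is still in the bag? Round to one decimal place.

58.6 mg

Dose = 15 mcg/kg/min × 97.1 kg = 1456.5 mcg/min
1456.5 mcg/min × 60 min/hr = 87390 mcg/hr
Concentration = 146 mg ÷ 646 mL = 0.2260062 mg/mL = 226.0062 mcg/mL
Rate = 87390 mcg/hr ÷ 226.0062 mcg/mL = 386.6708 mL/hr
Volume infused = 386.6708 mL/hr × 1 hr = 386.6708 mL
Volume remaining = 646 − 386.6708 = 259.3292 mL
Drug remaining = 259.3292 mL × 226.0062 mcg/mL = 58610 mcg = 58.61 mg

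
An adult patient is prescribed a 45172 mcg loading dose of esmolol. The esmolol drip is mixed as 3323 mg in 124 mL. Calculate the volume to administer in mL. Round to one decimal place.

Concentration = 3323 mg ÷ 124 mL = 26.79839 mg/mL = 26798.39 mcg/mL
Volume = 45172 mcg ÷ 26798.39 mcg/mL = 1.685624 mL

1.7 mL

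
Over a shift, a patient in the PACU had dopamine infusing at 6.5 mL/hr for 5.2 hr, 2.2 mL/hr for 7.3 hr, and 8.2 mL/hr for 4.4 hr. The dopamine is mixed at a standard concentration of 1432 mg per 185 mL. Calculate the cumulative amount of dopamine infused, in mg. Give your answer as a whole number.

665 mg

Concentration = 1432 mg ÷ 185 mL = 7.740541 mg/mL
Stage 1: 6.5 mL/hr × 5.2 hr = 33.8 mL → 33.8 mL × 7.740541 mg/mL = 261.6303 mg
Stage 2: 2.2 mL/hr × 7.3 hr = 16.06 mL → 16.06 mL × 7.740541 mg/mL = 124.3131 mg
Stage 3: 8.2 mL/hr × 4.4 hr = 36.08 mL → 36.08 mL × 7.740541 mg/mL = 279.2787 mg
Total = 261.6303 + 124.3131 + 279.2787 = 665.2221 mg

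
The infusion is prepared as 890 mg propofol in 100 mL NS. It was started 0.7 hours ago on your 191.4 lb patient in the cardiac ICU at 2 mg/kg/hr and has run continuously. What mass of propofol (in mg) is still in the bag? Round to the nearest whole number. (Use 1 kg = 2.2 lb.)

768 mg

Weight = 191.4 lb ÷ 2.2 lb/kg = 87 kg
Dose = 2 mg/kg/hr × 87 kg = 174 mg/hr
Concentration = 890 mg ÷ 100 mL = 8.9 mg/mL
Rate = 174 mg/hr ÷ 8.9 mg/mL = 19.55056 mL/hr
Volume infused = 19.55056 mL/hr × 0.7 hr = 13.68539 mL
Volume remaining = 100 − 13.68539 = 86.31461 mL
Drug remaining = 86.31461 mL × 8.9 mg/mL = 768.2 mg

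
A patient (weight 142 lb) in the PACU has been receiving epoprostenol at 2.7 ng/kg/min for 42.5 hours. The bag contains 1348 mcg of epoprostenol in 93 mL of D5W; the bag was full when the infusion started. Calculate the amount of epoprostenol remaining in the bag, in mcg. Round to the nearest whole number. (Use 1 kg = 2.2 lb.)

Weight = 142 lb ÷ 2.2 lb/kg = 64.54545 kg
Dose = 2.7 ng/kg/min × 64.54545 kg = 174.2727 ng/min
174.2727 ng/min × 60 min/hr = 10456.36 ng/hr
Concentration = 1348 mcg ÷ 93 mL = 14.49462 mcg/mL = 14494.62 ng/mL
Rate = 10456.36 ng/hr ÷ 14494.62 ng/mL = 0.721396 mL/hr
Volume infused = 0.721396 mL/hr × 42.5 hr = 30.65933 mL
Volume remaining = 93 − 30.65933 = 62.34067 mL
Drug remaining = 62.34067 mL × 14494.62 ng/mL = 903604.5 ng = 903.6045 mcg

904 mcg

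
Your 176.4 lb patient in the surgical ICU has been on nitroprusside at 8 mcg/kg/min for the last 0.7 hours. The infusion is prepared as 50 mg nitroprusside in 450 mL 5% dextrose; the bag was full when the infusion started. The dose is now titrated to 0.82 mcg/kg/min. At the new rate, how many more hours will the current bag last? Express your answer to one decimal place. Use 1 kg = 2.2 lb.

Initial rate:
Weight = 176.4 lb ÷ 2.2 lb/kg = 80.18182 kg
Dose = 8 mcg/kg/min × 80.18182 kg = 641.4545 mcg/min
641.4545 mcg/min × 60 min/hr = 38487.27 mcg/hr
Concentration = 50 mg ÷ 450 mL = 0.1111111 mg/mL = 111.1111 mcg/mL
Rate = 38487.27 mcg/hr ÷ 111.1111 mcg/mL = 346.3855 mL/hr
Volume infused so far = 346.3855 mL/hr × 0.7 hr = 242.4698 mL
Volume remaining = 450 − 242.4698 = 207.5302 mL
New rate:
Dose = 0.82 mcg/kg/min × 80.18182 kg = 65.74909 mcg/min
65.74909 mcg/min × 60 min/hr = 3944.945 mcg/hr
Rate = 3944.945 mcg/hr ÷ 111.1111 mcg/mL = 35.50451 mL/hr
Time remaining = 207.5302 mL ÷ 35.50451 mL/hr = 5.845178 hr

5.8 hours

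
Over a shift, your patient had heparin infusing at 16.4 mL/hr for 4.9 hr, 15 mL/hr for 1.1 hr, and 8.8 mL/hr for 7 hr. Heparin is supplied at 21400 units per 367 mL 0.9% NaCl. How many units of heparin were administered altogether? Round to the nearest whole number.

Concentration = 21400 units ÷ 367 mL = 58.31063 units/mL
Stage 1: 16.4 mL/hr × 4.9 hr = 80.36 mL → 80.36 mL × 58.31063 units/mL = 4685.842 units
Stage 2: 15 mL/hr × 1.1 hr = 16.5 mL → 16.5 mL × 58.31063 units/mL = 962.1253 units
Stage 3: 8.8 mL/hr × 7 hr = 61.6 mL → 61.6 mL × 58.31063 units/mL = 3591.935 units
Total = 4685.842 + 962.1253 + 3591.935 = 9239.902 units

9240 units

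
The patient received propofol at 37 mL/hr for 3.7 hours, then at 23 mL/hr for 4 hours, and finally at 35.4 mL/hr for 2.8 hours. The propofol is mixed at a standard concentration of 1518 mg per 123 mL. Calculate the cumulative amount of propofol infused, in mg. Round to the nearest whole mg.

4048 mg

Concentration = 1518 mg ÷ 123 mL = 12.34146 mg/mL
Stage 1: 37 mL/hr × 3.7 hr = 136.9 mL → 136.9 mL × 12.34146 mg/mL = 1689.546 mg
Stage 2: 23 mL/hr × 4 hr = 92 mL → 92 mL × 12.34146 mg/mL = 1135.415 mg
Stage 3: 35.4 mL/hr × 2.8 hr = 99.12 mL → 99.12 mL × 12.34146 mg/mL = 1223.286 mg
Total = 1689.546 + 1135.415 + 1223.286 = 4048.247 mg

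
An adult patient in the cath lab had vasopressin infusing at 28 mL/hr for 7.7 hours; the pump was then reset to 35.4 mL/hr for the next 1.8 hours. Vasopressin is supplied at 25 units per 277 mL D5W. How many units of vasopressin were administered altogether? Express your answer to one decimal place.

25.2 units

Concentration = 25 units ÷ 277 mL = 0.09025271 units/mL
Stage 1: 28 mL/hr × 7.7 hr = 215.6 mL → 215.6 mL × 0.09025271 units/mL = 19.45848 units
Stage 2: 35.4 mL/hr × 1.8 hr = 63.72 mL → 63.72 mL × 0.09025271 units/mL = 5.750903 units
Total = 19.45848 + 5.750903 = 25.20939 units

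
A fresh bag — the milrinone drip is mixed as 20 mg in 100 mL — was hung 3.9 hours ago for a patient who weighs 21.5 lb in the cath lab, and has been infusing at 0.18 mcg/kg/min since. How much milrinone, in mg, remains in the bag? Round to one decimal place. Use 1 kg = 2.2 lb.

19.6 mg

Weight = 21.5 lb ÷ 2.2 lb/kg = 9.772727 kg
Dose = 0.18 mcg/kg/min × 9.772727 kg = 1.759091 mcg/min
1.759091 mcg/min × 60 min/hr = 105.5455 mcg/hr
Concentration = 20 mg ÷ 100 mL = 0.2 mg/mL = 200 mcg/mL
Rate = 105.5455 mcg/hr ÷ 200 mcg/mL = 0.5277273 mL/hr
Volume infused = 0.5277273 mL/hr × 3.9 hr = 2.058136 mL
Volume remaining = 100 − 2.058136 = 97.94186 mL
Drug remaining = 97.94186 mL × 200 mcg/mL = 19588.37 mcg = 19.58837 mg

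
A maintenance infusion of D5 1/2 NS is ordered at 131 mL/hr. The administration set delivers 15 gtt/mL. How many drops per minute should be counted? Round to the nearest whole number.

131 mL/hr ÷ 60 min/hr = 2.183333 mL/min
2.183333 mL/min × 15 gtt/mL = 32.75 gtt/min

33 gtt/min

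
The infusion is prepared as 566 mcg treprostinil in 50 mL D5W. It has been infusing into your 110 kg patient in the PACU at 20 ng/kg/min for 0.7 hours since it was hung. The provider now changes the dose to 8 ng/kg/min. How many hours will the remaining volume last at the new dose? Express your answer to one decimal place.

9.0 hours

Initial rate:
Dose = 20 ng/kg/min × 110 kg = 2200 ng/min
2200 ng/min × 60 min/hr = 132000 ng/hr
Concentration = 566 mcg ÷ 50 mL = 11.32 mcg/mL = 11320 ng/mL
Rate = 132000 ng/hr ÷ 11320 ng/mL = 11.66078 mL/hr
Volume infused so far = 11.66078 mL/hr × 0.7 hr = 8.162544 mL
Volume remaining = 50 − 8.162544 = 41.83746 mL
New rate:
Dose = 8 ng/kg/min × 110 kg = 880 ng/min
880 ng/min × 60 min/hr = 52800 ng/hr
Rate = 52800 ng/hr ÷ 11320 ng/mL = 4.664311 mL/hr
Time remaining = 41.83746 mL ÷ 4.664311 mL/hr = 8.969697 hr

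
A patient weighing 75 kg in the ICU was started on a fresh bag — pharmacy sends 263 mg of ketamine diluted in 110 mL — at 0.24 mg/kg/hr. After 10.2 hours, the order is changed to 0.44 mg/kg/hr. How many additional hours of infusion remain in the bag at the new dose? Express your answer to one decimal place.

Initial rate:
Dose = 0.24 mg/kg/hr × 75 kg = 18 mg/hr
Concentration = 263 mg ÷ 110 mL = 2.390909 mg/mL
Rate = 18 mg/hr ÷ 2.390909 mg/mL = 7.528517 mL/hr
Volume infused so far = 7.528517 mL/hr × 10.2 hr = 76.79087 mL
Volume remaining = 110 − 76.79087 = 33.20913 mL
New rate:
Dose = 0.44 mg/kg/hr × 75 kg = 33 mg/hr
Rate = 33 mg/hr ÷ 2.390909 mg/mL = 13.80228 mL/hr
Time remaining = 33.20913 mL ÷ 13.80228 mL/hr = 2.406061 hr

2.4 hours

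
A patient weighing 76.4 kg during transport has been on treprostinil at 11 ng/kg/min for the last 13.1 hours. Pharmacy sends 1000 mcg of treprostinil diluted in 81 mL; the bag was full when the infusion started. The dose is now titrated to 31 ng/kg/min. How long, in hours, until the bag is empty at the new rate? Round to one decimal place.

Initial rate:
Dose = 11 ng/kg/min × 76.4 kg = 840.4 ng/min
840.4 ng/min × 60 min/hr = 50424 ng/hr
Concentration = 1000 mcg ÷ 81 mL = 12.34568 mcg/mL = 12345.68 ng/mL
Rate = 50424 ng/hr ÷ 12345.68 ng/mL = 4.084344 mL/hr
Volume infused so far = 4.084344 mL/hr × 13.1 hr = 53.50491 mL
Volume remaining = 81 − 53.50491 = 27.49509 mL
New rate:
Dose = 31 ng/kg/min × 76.4 kg = 2368.4 ng/min
2368.4 ng/min × 60 min/hr = 142104 ng/hr
Rate = 142104 ng/hr ÷ 12345.68 ng/mL = 11.51042 mL/hr
Time remaining = 27.49509 mL ÷ 11.51042 mL/hr = 2.388712 hr

2.4 hours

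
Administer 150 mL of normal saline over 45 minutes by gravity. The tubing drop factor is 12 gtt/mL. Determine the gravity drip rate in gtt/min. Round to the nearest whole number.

150 mL ÷ (45 min) = 3.333333 mL/min
3.333333 mL/min × 12 gtt/mL = 40 gtt/min

40 gtt/min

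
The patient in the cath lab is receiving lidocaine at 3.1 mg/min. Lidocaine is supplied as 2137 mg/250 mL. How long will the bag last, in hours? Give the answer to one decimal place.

11.5 hours

3.1 mg/min × 60 min/hr = 186 mg/hr
Concentration = 2137 mg ÷ 250 mL = 8.548 mg/mL
Rate = 186 mg/hr ÷ 8.548 mg/mL = 21.75948 mL/hr
Duration = 250 mL ÷ 21.75948 mL/hr = 11.48925 hr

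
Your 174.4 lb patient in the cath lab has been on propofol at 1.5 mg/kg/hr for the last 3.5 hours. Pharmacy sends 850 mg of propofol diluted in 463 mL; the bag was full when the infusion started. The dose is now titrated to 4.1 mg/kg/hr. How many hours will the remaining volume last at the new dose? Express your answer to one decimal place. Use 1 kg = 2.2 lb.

1.3 hours

Initial rate:
Weight = 174.4 lb ÷ 2.2 lb/kg = 79.27273 kg
Dose = 1.5 mg/kg/hr × 79.27273 kg = 118.9091 mg/hr
Concentration = 850 mg ÷ 463 mL = 1.835853 mg/mL
Rate = 118.9091 mg/hr ÷ 1.835853 mg/mL = 64.77048 mL/hr
Volume infused so far = 64.77048 mL/hr × 3.5 hr = 226.6967 mL
Volume remaining = 463 − 226.6967 = 236.3033 mL
New rate:
Dose = 4.1 mg/kg/hr × 79.27273 kg = 325.0182 mg/hr
Rate = 325.0182 mg/hr ÷ 1.835853 mg/mL = 177.0393 mL/hr
Time remaining = 236.3033 mL ÷ 177.0393 mL/hr = 1.334751 hr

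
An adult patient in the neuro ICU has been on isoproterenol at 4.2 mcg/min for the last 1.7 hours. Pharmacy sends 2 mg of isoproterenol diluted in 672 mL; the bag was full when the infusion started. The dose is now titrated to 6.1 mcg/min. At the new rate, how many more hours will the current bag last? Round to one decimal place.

Initial rate:
4.2 mcg/min × 60 min/hr = 252 mcg/hr
Concentration = 2 mg ÷ 672 mL = 0.00297619 mg/mL = 2.97619 mcg/mL
Rate = 252 mcg/hr ÷ 2.97619 mcg/mL = 84.672 mL/hr
Volume infused so far = 84.672 mL/hr × 1.7 hr = 143.9424 mL
Volume remaining = 672 − 143.9424 = 528.0576 mL
New rate:
6.1 mcg/min × 60 min/hr = 366 mcg/hr
Rate = 366 mcg/hr ÷ 2.97619 mcg/mL = 122.976 mL/hr
Time remaining = 528.0576 mL ÷ 122.976 mL/hr = 4.293989 hr

4.3 hours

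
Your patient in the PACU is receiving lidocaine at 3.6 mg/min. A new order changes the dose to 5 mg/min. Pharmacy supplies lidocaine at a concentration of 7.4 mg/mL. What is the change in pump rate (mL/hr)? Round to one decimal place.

11.4 mL/hr

At the current dose:
3.6 mg/min × 60 min/hr = 216 mg/hr
Rate = 216 mg/hr ÷ 7.4 mg/mL = 29.18919 mL/hr
At the new dose:
5 mg/min × 60 min/hr = 300 mg/hr
Rate = 300 mg/hr ÷ 7.4 mg/mL = 40.54054 mL/hr
Change = 40.54054 − 29.18919 = 11.35135 mL/hr → 11.35135 mL/hr increase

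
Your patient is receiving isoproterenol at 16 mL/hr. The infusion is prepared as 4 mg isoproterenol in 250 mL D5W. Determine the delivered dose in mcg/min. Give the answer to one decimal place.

4.3 mcg/min

Concentration = 4 mg ÷ 250 mL = 0.016 mg/mL = 16 mcg/mL
Drug rate = 16 mL/hr × 16 mcg/mL = 256 mcg/hr
256 mcg/hr ÷ 60 min/hr = 4.266667 mcg/min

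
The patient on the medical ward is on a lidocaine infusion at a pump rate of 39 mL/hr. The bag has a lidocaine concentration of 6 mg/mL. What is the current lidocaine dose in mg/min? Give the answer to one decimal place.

3.9 mg/min

Drug rate = 39 mL/hr × 6 mg/mL = 234 mg/hr
234 mg/hr ÷ 60 min/hr = 3.9 mg/min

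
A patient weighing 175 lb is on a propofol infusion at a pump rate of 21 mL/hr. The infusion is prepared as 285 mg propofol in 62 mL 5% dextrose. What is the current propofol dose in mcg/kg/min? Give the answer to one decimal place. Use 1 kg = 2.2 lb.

20.2 mcg/kg/min

Weight = 175 lb ÷ 2.2 lb/kg = 79.54545 kg
Concentration = 285 mg ÷ 62 mL = 4.596774 mg/mL = 4596.774 mcg/mL
Drug rate = 21 mL/hr × 4596.774 mcg/mL = 96532.26 mcg/hr
96532.26 mcg/hr ÷ 60 min/hr = 1608.871 mcg/min
1608.871 mcg/min ÷ 79.54545 kg = 20.22581 mcg/kg/min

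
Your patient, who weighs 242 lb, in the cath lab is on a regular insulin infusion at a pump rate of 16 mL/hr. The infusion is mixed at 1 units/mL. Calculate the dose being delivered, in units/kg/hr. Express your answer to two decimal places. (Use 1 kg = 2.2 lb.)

Weight = 242 lb ÷ 2.2 lb/kg = 110 kg
Drug rate = 16 mL/hr × 1 units/mL = 16 units/hr
16 units/hr ÷ 110 kg = 0.1454545 units/kg/hr

0.15 units/kg/hr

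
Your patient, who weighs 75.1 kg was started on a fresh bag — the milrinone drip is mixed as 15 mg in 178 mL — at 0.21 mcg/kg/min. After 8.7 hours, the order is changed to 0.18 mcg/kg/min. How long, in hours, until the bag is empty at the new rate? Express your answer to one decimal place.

Initial rate:
Dose = 0.21 mcg/kg/min × 75.1 kg = 15.771 mcg/min
15.771 mcg/min × 60 min/hr = 946.26 mcg/hr
Concentration = 15 mg ÷ 178 mL = 0.08426966 mg/mL = 84.26966 mcg/mL
Rate = 946.26 mcg/hr ÷ 84.26966 mcg/mL = 11.22895 mL/hr
Volume infused so far = 11.22895 mL/hr × 8.7 hr = 97.69188 mL
Volume remaining = 178 − 97.69188 = 80.30812 mL
New rate:
Dose = 0.18 mcg/kg/min × 75.1 kg = 13.518 mcg/min
13.518 mcg/min × 60 min/hr = 811.08 mcg/hr
Rate = 811.08 mcg/hr ÷ 84.26966 mcg/mL = 9.624816 mL/hr
Time remaining = 80.30812 mL ÷ 9.624816 mL/hr = 8.34386 hr

8.3 hours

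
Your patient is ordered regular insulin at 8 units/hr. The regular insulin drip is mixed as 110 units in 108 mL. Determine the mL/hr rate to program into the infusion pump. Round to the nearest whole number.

8 mL/hr

Concentration = 110 units ÷ 108 mL = 1.018519 units/mL
Rate = 8 units/hr ÷ 1.018519 units/mL = 7.854545 mL/hr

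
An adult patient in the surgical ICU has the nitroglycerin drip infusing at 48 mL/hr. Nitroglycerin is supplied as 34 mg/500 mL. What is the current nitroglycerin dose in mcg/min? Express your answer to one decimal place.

Concentration = 34 mg ÷ 500 mL = 0.068 mg/mL = 68 mcg/mL
Drug rate = 48 mL/hr × 68 mcg/mL = 3264 mcg/hr
3264 mcg/hr ÷ 60 min/hr = 54.4 mcg/min

54.4 mcg/min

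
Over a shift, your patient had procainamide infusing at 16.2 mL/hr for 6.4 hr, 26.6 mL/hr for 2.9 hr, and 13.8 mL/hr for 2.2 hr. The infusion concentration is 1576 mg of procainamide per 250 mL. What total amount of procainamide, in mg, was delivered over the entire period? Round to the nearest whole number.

Concentration = 1576 mg ÷ 250 mL = 6.304 mg/mL
Stage 1: 16.2 mL/hr × 6.4 hr = 103.68 mL → 103.68 mL × 6.304 mg/mL = 653.5987 mg
Stage 2: 26.6 mL/hr × 2.9 hr = 77.14 mL → 77.14 mL × 6.304 mg/mL = 486.2906 mg
Stage 3: 13.8 mL/hr × 2.2 hr = 30.36 mL → 30.36 mL × 6.304 mg/mL = 191.3894 mg
Total = 653.5987 + 486.2906 + 191.3894 = 1331.279 mg

1331 mg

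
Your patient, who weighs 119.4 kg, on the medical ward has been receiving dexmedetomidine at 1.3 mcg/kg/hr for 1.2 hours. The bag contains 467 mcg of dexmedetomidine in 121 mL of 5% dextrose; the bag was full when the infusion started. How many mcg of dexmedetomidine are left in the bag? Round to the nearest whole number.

Dose = 1.3 mcg/kg/hr × 119.4 kg = 155.22 mcg/hr
Concentration = 467 mcg ÷ 121 mL = 3.859504 mcg/mL
Rate = 155.22 mcg/hr ÷ 3.859504 mcg/mL = 40.2176 mL/hr
Volume infused = 40.2176 mL/hr × 1.2 hr = 48.26112 mL
Volume remaining = 121 − 48.26112 = 72.73888 mL
Drug remaining = 72.73888 mL × 3.859504 mcg/mL = 280.736 mcg

281 mcg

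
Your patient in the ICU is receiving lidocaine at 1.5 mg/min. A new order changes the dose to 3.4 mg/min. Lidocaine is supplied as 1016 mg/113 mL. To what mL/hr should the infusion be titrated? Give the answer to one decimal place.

22.7 mL/hr

3.4 mg/min × 60 min/hr = 204 mg/hr
Concentration = 1016 mg ÷ 113 mL = 8.99115 mg/mL
Rate = 204 mg/hr ÷ 8.99115 mg/mL = 22.68898 mL/hr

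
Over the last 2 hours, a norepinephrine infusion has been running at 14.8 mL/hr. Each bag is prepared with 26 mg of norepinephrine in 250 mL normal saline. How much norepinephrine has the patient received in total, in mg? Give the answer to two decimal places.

Concentration = 26 mg ÷ 250 mL = 0.104 mg/mL = 104 mcg/mL
Drug rate = 14.8 mL/hr × 104 mcg/mL = 1539.2 mcg/hr
Total = 1539.2 mcg/hr × 2 hr = 3078.4 mcg = 3.0784 mg

3.08 mg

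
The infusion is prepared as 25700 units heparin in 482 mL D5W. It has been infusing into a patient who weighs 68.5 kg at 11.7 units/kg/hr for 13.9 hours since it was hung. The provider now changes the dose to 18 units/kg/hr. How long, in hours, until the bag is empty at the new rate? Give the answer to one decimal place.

11.8 hours

Initial rate:
Dose = 11.7 units/kg/hr × 68.5 kg = 801.45 units/hr
Concentration = 25700 units ÷ 482 mL = 53.3195 units/mL
Rate = 801.45 units/hr ÷ 53.3195 units/mL = 15.03109 mL/hr
Volume infused so far = 15.03109 mL/hr × 13.9 hr = 208.9321 mL
Volume remaining = 482 − 208.9321 = 273.0679 mL
New rate:
Dose = 18 units/kg/hr × 68.5 kg = 1233 units/hr
Rate = 1233 units/hr ÷ 53.3195 units/mL = 23.12475 mL/hr
Time remaining = 273.0679 mL ÷ 23.12475 mL/hr = 11.80847 hr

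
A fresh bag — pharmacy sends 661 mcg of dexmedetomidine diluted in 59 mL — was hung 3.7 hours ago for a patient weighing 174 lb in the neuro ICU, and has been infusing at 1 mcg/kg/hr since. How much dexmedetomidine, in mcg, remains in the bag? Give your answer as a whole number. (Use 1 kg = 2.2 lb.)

368 mcg

Weight = 174 lb ÷ 2.2 lb/kg = 79.09091 kg
Dose = 1 mcg/kg/hr × 79.09091 kg = 79.09091 mcg/hr
Concentration = 661 mcg ÷ 59 mL = 11.20339 mcg/mL
Rate = 79.09091 mcg/hr ÷ 11.20339 mcg/mL = 7.059552 mL/hr
Volume infused = 7.059552 mL/hr × 3.7 hr = 26.12034 mL
Volume remaining = 59 − 26.12034 = 32.87966 mL
Drug remaining = 32.87966 mL × 11.20339 mcg/mL = 368.3636 mcg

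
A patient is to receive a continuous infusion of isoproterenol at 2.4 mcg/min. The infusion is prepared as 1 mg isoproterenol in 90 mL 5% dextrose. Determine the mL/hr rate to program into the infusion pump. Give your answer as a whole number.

2.4 mcg/min × 60 min/hr = 144 mcg/hr
Concentration = 1 mg ÷ 90 mL = 0.01111111 mg/mL = 11.11111 mcg/mL
Rate = 144 mcg/hr ÷ 11.11111 mcg/mL = 12.96 mL/hr

13 mL/hr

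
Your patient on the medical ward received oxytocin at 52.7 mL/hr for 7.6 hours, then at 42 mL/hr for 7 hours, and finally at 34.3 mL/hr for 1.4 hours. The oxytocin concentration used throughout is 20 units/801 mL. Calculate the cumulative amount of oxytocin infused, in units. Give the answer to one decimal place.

18.5 units

Concentration = 20 units ÷ 801 mL = 0.02496879 units/mL
Stage 1: 52.7 mL/hr × 7.6 hr = 400.52 mL → 400.52 mL × 0.02496879 units/mL = 10.0005 units
Stage 2: 42 mL/hr × 7 hr = 294 mL → 294 mL × 0.02496879 units/mL = 7.340824 units
Stage 3: 34.3 mL/hr × 1.4 hr = 48.02 mL → 48.02 mL × 0.02496879 units/mL = 1.199001 units
Total = 10.0005 + 7.340824 + 1.199001 = 18.54032 units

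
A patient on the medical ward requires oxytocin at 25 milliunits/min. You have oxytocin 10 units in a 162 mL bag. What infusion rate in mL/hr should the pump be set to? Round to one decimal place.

24.3 mL/hr

25 milliunits/min × 60 min/hr = 1500 milliunits/hr
Concentration = 10 units ÷ 162 mL = 0.0617284 units/mL = 61.7284 milliunits/mL
Rate = 1500 milliunits/hr ÷ 61.7284 milliunits/mL = 24.3 mL/hr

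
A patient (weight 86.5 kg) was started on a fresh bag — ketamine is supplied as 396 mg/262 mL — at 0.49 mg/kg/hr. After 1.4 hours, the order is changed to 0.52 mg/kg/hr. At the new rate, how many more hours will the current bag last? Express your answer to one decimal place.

Initial rate:
Dose = 0.49 mg/kg/hr × 86.5 kg = 42.385 mg/hr
Concentration = 396 mg ÷ 262 mL = 1.51145 mg/mL
Rate = 42.385 mg/hr ÷ 1.51145 mg/mL = 28.0426 mL/hr
Volume infused so far = 28.0426 mL/hr × 1.4 hr = 39.25964 mL
Volume remaining = 262 − 39.25964 = 222.7404 mL
New rate:
Dose = 0.52 mg/kg/hr × 86.5 kg = 44.98 mg/hr
Rate = 44.98 mg/hr ÷ 1.51145 mg/mL = 29.75949 mL/hr
Time remaining = 222.7404 mL ÷ 29.75949 mL/hr = 7.484682 hr

7.5 hours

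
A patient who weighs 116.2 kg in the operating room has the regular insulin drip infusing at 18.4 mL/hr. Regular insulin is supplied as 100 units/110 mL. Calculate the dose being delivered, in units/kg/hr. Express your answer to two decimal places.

0.14 units/kg/hr

Concentration = 100 units ÷ 110 mL = 0.9090909 units/mL
Drug rate = 18.4 mL/hr × 0.9090909 units/mL = 16.72727 units/hr
16.72727 units/hr ÷ 116.2 kg = 0.1439524 units/kg/hr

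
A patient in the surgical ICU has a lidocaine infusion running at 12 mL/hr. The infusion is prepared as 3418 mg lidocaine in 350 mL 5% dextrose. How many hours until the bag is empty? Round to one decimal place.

Duration = 350 mL ÷ 12 mL/hr = 29.16667 hr

29.2 hours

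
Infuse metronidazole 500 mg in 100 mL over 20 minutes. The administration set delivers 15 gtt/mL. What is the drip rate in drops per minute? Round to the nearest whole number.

100 mL ÷ (20 min) = 5 mL/min
5 mL/min × 15 gtt/mL = 75 gtt/min

75 gtt/min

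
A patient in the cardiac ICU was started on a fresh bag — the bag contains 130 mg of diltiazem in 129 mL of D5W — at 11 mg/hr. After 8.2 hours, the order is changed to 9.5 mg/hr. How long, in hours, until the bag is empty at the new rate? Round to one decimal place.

Initial rate:
Concentration = 130 mg ÷ 129 mL = 1.007752 mg/mL
Rate = 11 mg/hr ÷ 1.007752 mg/mL = 10.91538 mL/hr
Volume infused so far = 10.91538 mL/hr × 8.2 hr = 89.50615 mL
Volume remaining = 129 − 89.50615 = 39.49385 mL
New rate:
Rate = 9.5 mg/hr ÷ 1.007752 mg/mL = 9.426923 mL/hr
Time remaining = 39.49385 mL ÷ 9.426923 mL/hr = 4.189474 hr

4.2 hours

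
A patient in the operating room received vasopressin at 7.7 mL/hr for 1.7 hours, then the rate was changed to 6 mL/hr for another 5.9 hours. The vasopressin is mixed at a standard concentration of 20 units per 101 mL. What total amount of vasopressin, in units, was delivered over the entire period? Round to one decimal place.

9.6 units

Concentration = 20 units ÷ 101 mL = 0.1980198 units/mL
Stage 1: 7.7 mL/hr × 1.7 hr = 13.09 mL → 13.09 mL × 0.1980198 units/mL = 2.592079 units
Stage 2: 6 mL/hr × 5.9 hr = 35.4 mL → 35.4 mL × 0.1980198 units/mL = 7.009901 units
Total = 2.592079 + 7.009901 = 9.60198 units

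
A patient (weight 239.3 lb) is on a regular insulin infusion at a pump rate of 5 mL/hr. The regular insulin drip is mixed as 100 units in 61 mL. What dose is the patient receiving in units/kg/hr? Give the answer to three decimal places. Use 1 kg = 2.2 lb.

0.075 units/kg/hr

Weight = 239.3 lb ÷ 2.2 lb/kg = 108.7727 kg
Concentration = 100 units ÷ 61 mL = 1.639344 units/mL
Drug rate = 5 mL/hr × 1.639344 units/mL = 8.196721 units/hr
8.196721 units/hr ÷ 108.7727 kg = 0.0753564 units/kg/hr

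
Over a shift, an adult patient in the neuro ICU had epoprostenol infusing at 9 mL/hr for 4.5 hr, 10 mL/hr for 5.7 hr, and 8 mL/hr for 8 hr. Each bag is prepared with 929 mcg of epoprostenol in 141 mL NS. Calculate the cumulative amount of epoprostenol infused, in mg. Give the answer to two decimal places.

Concentration = 929 mcg ÷ 141 mL = 6.588652 mcg/mL
Stage 1: 9 mL/hr × 4.5 hr = 40.5 mL → 40.5 mL × 6.588652 mcg/mL = 266.8404 mcg
Stage 2: 10 mL/hr × 5.7 hr = 57 mL → 57 mL × 6.588652 mcg/mL = 375.5532 mcg
Stage 3: 8 mL/hr × 8 hr = 64 mL → 64 mL × 6.588652 mcg/mL = 421.6738 mcg
Total = 266.8404 + 375.5532 + 421.6738 = 1064.067 mcg = 1.064067 mg

1.06 mg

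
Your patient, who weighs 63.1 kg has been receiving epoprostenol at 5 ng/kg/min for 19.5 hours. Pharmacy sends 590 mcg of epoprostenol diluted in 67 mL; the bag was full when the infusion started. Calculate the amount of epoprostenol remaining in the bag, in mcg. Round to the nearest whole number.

221 mcg

Dose = 5 ng/kg/min × 63.1 kg = 315.5 ng/min
315.5 ng/min × 60 min/hr = 18930 ng/hr
Concentration = 590 mcg ÷ 67 mL = 8.80597 mcg/mL = 8805.97 ng/mL
Rate = 18930 ng/hr ÷ 8805.97 ng/mL = 2.149678 mL/hr
Volume infused = 2.149678 mL/hr × 19.5 hr = 41.91872 mL
Volume remaining = 67 − 41.91872 = 25.08128 mL
Drug remaining = 25.08128 mL × 8805.97 ng/mL = 220865 ng = 220.865 mcg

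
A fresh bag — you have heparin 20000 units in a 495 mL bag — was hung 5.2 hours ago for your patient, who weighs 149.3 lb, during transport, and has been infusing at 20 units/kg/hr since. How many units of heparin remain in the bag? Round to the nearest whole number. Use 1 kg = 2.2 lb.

Weight = 149.3 lb ÷ 2.2 lb/kg = 67.86364 kg
Dose = 20 units/kg/hr × 67.86364 kg = 1357.273 units/hr
Concentration = 20000 units ÷ 495 mL = 40.40404 units/mL
Rate = 1357.273 units/hr ÷ 40.40404 units/mL = 33.5925 mL/hr
Volume infused = 33.5925 mL/hr × 5.2 hr = 174.681 mL
Volume remaining = 495 − 174.681 = 320.319 mL
Drug remaining = 320.319 mL × 40.40404 units/mL = 12942.18 units

12942 units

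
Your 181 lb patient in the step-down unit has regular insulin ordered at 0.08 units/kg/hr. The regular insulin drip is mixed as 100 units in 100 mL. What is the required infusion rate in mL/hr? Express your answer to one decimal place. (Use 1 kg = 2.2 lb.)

Weight = 181 lb ÷ 2.2 lb/kg = 82.27273 kg
Dose = 0.08 units/kg/hr × 82.27273 kg = 6.581818 units/hr
Concentration = 100 units ÷ 100 mL = 1 units/mL
Rate = 6.581818 units/hr ÷ 1 units/mL = 6.581818 mL/hr

6.6 mL/hr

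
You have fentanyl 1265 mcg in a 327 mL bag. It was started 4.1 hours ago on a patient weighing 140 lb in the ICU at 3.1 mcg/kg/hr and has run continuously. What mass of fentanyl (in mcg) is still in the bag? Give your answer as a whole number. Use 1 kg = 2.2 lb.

456 mcg

Weight = 140 lb ÷ 2.2 lb/kg = 63.63636 kg
Dose = 3.1 mcg/kg/hr × 63.63636 kg = 197.2727 mcg/hr
Concentration = 1265 mcg ÷ 327 mL = 3.868502 mcg/mL
Rate = 197.2727 mcg/hr ÷ 3.868502 mcg/mL = 50.99461 mL/hr
Volume infused = 50.99461 mL/hr × 4.1 hr = 209.0779 mL
Volume remaining = 327 − 209.0779 = 117.9221 mL
Drug remaining = 117.9221 mL × 3.868502 mcg/mL = 456.1818 mcg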